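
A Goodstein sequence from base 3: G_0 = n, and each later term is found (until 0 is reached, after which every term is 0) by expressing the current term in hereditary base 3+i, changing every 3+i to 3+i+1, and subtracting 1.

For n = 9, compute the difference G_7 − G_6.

1

[0] 9 ≡ 3^2 (base 3). Lift 4: 16. −1: 15.
[1] 15 ≡ 3·4 + 3 (base 4). Lift 5: 18. −1: 17.
[2] 17 ≡ 3·5 + 2 (base 5). Lift 6: 20. −1: 19.
[3] 19 ≡ 3·6 + 1 (base 6). Lift 7: 22. −1: 21.
[4] 21 ≡ 3·7 (base 7). Lift 8: 24. −1: 23.
[5] 23 ≡ 2·8 + 7 (base 8). Lift 9: 25. −1: 24.
[6] 24 ≡ 2·9 + 6 (base 9). Lift 10: 26. −1: 25.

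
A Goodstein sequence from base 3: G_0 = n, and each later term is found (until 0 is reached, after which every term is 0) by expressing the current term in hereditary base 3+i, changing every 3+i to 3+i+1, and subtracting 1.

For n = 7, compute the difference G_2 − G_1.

(0) 7|_3 = 2·3 + 1 ↦ 2·4 + 1|_4 = 9 ⇒ 8
(1) 8|_4 = 2·4 ↦ 2·5|_5 = 10 ⇒ 9

1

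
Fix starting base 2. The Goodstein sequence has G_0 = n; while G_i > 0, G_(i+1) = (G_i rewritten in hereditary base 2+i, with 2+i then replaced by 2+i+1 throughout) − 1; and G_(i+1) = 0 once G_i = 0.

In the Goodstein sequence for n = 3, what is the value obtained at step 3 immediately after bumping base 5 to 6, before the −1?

G_0=3  [base 2] 2 + 1  →[2↦3]→  3 + 1 = 4  −1 ⇒ G_1=3
G_1=3  [base 3] 3  →[3↦4]→  4 = 4  −1 ⇒ G_2=3
G_2=3  [base 4] 3  →[4↦5]→  3 = 3  −1 ⇒ G_3=2
G_3=2  [base 5] 2  →[5↦6]→  2 = 2  −1 ⇒ G_4=1

2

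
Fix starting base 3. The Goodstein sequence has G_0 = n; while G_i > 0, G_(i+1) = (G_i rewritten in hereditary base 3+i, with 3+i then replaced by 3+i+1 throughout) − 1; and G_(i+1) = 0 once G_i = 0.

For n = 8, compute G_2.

G_0 = 8. HB_3(8) = 2·3 + 2. Bump = 10. G_1 = 9.
G_1 = 9. HB_4(9) = 2·4 + 1. Bump = 11. G_2 = 10.
G_2 = 10. HB_5(10) = 2·5. Bump = 12. G_3 = 11.

10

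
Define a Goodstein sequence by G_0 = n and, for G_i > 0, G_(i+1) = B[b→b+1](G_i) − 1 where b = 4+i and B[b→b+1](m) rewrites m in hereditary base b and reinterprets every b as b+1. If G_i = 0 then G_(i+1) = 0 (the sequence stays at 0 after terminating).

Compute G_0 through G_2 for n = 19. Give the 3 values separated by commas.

19, 27, 37

[0] 19 ≡ 4^2 + 3 (base 4). Lift 5: 28. −1: 27.
[1] 27 ≡ 5^2 + 2 (base 5). Lift 6: 38. −1: 37.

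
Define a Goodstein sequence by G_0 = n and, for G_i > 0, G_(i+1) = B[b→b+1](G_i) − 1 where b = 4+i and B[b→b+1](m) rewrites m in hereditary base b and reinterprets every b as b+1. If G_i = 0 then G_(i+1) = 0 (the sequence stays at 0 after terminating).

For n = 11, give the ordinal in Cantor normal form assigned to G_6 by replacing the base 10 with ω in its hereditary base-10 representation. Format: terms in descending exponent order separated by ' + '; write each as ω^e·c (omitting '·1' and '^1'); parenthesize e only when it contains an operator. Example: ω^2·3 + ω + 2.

ω + 5

G_0 = 11. HB_4(11) = 2·4 + 3. Bump = 13. G_1 = 12.
G_1 = 12. HB_5(12) = 2·5 + 2. Bump = 14. G_2 = 13.
G_2 = 13. HB_6(13) = 2·6 + 1. Bump = 15. G_3 = 14.
G_3 = 14. HB_7(14) = 2·7. Bump = 16. G_4 = 15.
G_4 = 15. HB_8(15) = 8 + 7. Bump = 16. G_5 = 15.
G_5 = 15. HB_9(15) = 9 + 6. Bump = 16. G_6 = 15.
G_6 = 15. HB_10(15) = 10 + 5. Bump = 16. G_7 = 15.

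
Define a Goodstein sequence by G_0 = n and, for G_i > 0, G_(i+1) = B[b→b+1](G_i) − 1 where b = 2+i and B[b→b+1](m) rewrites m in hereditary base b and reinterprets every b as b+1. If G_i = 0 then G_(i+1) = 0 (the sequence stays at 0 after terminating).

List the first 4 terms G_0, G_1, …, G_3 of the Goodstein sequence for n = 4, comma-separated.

G_0 = 4. HB_2(4) = 2^2. Bump = 27. G_1 = 26.
G_1 = 26. HB_3(26) = 2·3^2 + 2·3 + 2. Bump = 42. G_2 = 41.
G_2 = 41. HB_4(41) = 2·4^2 + 2·4 + 1. Bump = 61. G_3 = 60.

4, 26, 41, 60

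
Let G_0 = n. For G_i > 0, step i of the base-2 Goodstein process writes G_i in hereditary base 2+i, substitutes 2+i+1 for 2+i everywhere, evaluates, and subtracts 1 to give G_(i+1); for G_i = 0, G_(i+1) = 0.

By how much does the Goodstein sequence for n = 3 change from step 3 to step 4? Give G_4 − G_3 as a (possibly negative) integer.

i=0: 3 = 2 + 1 (b=2); 2→3: 3 + 1 = 4; 4−1 = 3
i=1: 3 = 3 (b=3); 3→4: 4 = 4; 4−1 = 3
i=2: 3 = 3 (b=4); 4→5: 3 = 3; 3−1 = 2
i=3: 2 = 2 (b=5); 5→6: 2 = 2; 2−1 = 1

-1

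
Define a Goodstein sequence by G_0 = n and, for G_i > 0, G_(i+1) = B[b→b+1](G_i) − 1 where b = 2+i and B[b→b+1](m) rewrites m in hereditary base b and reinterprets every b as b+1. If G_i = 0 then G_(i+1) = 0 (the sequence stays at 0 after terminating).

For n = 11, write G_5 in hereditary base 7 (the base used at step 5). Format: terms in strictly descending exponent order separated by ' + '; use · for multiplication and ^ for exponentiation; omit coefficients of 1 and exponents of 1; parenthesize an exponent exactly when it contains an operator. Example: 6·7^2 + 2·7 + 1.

7^(7 + 1)

11 —HB2→ 2^(2 + 1) + 2 + 1 —bump→ 3^(3 + 1) + 3 + 1 = 85 —(−1)→ 84
84 —HB3→ 3^(3 + 1) + 3 —bump→ 4^(4 + 1) + 4 = 1028 —(−1)→ 1027
1027 —HB4→ 4^(4 + 1) + 3 —bump→ 5^(5 + 1) + 3 = 15628 —(−1)→ 15627
15627 —HB5→ 5^(5 + 1) + 2 —bump→ 6^(6 + 1) + 2 = 279938 —(−1)→ 279937
279937 —HB6→ 6^(6 + 1) + 1 —bump→ 7^(7 + 1) + 1 = 5764802 —(−1)→ 5764801
5764801 —HB7→ 7^(7 + 1) —bump→ 8^(8 + 1) = 134217728 —(−1)→ 134217727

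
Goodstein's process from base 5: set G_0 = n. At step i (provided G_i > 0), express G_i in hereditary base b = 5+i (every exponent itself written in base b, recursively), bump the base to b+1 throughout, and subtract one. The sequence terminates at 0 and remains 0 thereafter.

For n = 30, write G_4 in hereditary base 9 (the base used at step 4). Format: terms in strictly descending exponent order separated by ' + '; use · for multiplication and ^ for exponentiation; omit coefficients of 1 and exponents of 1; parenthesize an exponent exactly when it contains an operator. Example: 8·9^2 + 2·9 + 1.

9^2 + 2

i=0: 30 = 5^2 + 5 (b=5); 5→6: 6^2 + 6 = 42; 42−1 = 41
i=1: 41 = 6^2 + 5 (b=6); 6→7: 7^2 + 5 = 54; 54−1 = 53
i=2: 53 = 7^2 + 4 (b=7); 7→8: 8^2 + 4 = 68; 68−1 = 67
i=3: 67 = 8^2 + 3 (b=8); 8→9: 9^2 + 3 = 84; 84−1 = 83
i=4: 83 = 9^2 + 2 (b=9); 9→10: 10^2 + 2 = 102; 102−1 = 101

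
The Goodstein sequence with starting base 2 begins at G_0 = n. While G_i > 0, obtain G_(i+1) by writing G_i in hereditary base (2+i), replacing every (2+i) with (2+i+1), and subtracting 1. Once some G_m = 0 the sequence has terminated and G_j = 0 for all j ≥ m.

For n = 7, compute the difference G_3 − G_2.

(0) 7|_2 = 2^2 + 2 + 1 ↦ 3^3 + 3 + 1|_3 = 31 ⇒ 30
(1) 30|_3 = 3^3 + 3 ↦ 4^4 + 4|_4 = 260 ⇒ 259
(2) 259|_4 = 4^4 + 3 ↦ 5^5 + 3|_5 = 3128 ⇒ 3127

2868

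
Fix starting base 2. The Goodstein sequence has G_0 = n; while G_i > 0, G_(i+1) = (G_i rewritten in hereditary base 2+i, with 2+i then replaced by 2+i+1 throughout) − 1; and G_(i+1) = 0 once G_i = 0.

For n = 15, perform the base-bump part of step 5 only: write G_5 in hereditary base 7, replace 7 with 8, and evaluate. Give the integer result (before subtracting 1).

step 0: 15 = 2^(2 + 1) + 2^2 + 2 + 1; sub 3 for 2: 3^(3 + 1) + 3^3 + 3 + 1; = 112; G_1 = 112−1 = 111
step 1: 111 = 3^(3 + 1) + 3^3 + 3; sub 4 for 3: 4^(4 + 1) + 4^4 + 4; = 1284; G_2 = 1284−1 = 1283
step 2: 1283 = 4^(4 + 1) + 4^4 + 3; sub 5 for 4: 5^(5 + 1) + 5^5 + 3; = 18753; G_3 = 18753−1 = 18752
step 3: 18752 = 5^(5 + 1) + 5^5 + 2; sub 6 for 5: 6^(6 + 1) + 6^6 + 2; = 326594; G_4 = 326594−1 = 326593
step 4: 326593 = 6^(6 + 1) + 6^6 + 1; sub 7 for 6: 7^(7 + 1) + 7^7 + 1; = 6588345; G_5 = 6588345−1 = 6588344
step 5: 6588344 = 7^(7 + 1) + 7^7; sub 8 for 7: 8^(8 + 1) + 8^8; = 150994944; G_6 = 150994944−1 = 150994943

150994944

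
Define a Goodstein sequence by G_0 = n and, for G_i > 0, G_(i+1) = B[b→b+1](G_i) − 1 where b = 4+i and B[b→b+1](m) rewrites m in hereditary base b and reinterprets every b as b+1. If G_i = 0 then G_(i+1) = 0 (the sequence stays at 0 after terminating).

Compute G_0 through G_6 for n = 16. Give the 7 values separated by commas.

16, 24, 27, 30, 33, 36, 39

i=0: 16 = 4^2 (b=4); 4→5: 5^2 = 25; 25−1 = 24
i=1: 24 = 4·5 + 4 (b=5); 5→6: 4·6 + 4 = 28; 28−1 = 27
i=2: 27 = 4·6 + 3 (b=6); 6→7: 4·7 + 3 = 31; 31−1 = 30
i=3: 30 = 4·7 + 2 (b=7); 7→8: 4·8 + 2 = 34; 34−1 = 33
i=4: 33 = 4·8 + 1 (b=8); 8→9: 4·9 + 1 = 37; 37−1 = 36
i=5: 36 = 4·9 (b=9); 9→10: 4·10 = 40; 40−1 = 39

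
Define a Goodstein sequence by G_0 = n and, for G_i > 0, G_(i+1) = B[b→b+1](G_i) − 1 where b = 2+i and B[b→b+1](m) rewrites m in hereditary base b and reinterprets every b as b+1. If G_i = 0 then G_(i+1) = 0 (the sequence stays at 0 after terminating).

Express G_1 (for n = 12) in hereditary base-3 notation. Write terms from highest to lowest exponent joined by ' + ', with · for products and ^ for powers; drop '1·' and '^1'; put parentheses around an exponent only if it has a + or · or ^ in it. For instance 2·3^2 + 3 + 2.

12 —HB2→ 2^(2 + 1) + 2^2 —bump→ 3^(3 + 1) + 3^3 = 108 —(−1)→ 107
107 —HB3→ 3^(3 + 1) + 2·3^2 + 2·3 + 2 —bump→ 4^(4 + 1) + 2·4^2 + 2·4 + 2 = 1066 —(−1)→ 1065

3^(3 + 1) + 2·3^2 + 2·3 + 2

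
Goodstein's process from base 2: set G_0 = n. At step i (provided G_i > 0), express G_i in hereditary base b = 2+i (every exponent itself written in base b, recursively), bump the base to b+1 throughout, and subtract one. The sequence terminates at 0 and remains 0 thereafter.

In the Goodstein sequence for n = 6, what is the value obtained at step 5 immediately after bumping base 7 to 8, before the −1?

187244

G_0 = 6. HB_2(6) = 2^2 + 2. Bump = 30. G_1 = 29.
G_1 = 29. HB_3(29) = 3^3 + 2. Bump = 258. G_2 = 257.
G_2 = 257. HB_4(257) = 4^4 + 1. Bump = 3126. G_3 = 3125.
G_3 = 3125. HB_5(3125) = 5^5. Bump = 46656. G_4 = 46655.
G_4 = 46655. HB_6(46655) = 5·6^5 + 5·6^4 + 5·6^3 + 5·6^2 + 5·6 + 5. Bump = 98040. G_5 = 98039.
G_5 = 98039. HB_7(98039) = 5·7^5 + 5·7^4 + 5·7^3 + 5·7^2 + 5·7 + 4. Bump = 187244. G_6 = 187243.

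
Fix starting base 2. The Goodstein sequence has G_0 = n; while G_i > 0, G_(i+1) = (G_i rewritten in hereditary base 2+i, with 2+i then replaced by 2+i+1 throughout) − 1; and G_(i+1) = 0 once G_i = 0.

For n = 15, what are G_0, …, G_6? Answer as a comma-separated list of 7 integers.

15, 111, 1283, 18752, 326593, 6588344, 150994943

i=0: 15 = 2^(2 + 1) + 2^2 + 2 + 1 (b=2); 2→3: 3^(3 + 1) + 3^3 + 3 + 1 = 112; 112−1 = 111
i=1: 111 = 3^(3 + 1) + 3^3 + 3 (b=3); 3→4: 4^(4 + 1) + 4^4 + 4 = 1284; 1284−1 = 1283
i=2: 1283 = 4^(4 + 1) + 4^4 + 3 (b=4); 4→5: 5^(5 + 1) + 5^5 + 3 = 18753; 18753−1 = 18752
i=3: 18752 = 5^(5 + 1) + 5^5 + 2 (b=5); 5→6: 6^(6 + 1) + 6^6 + 2 = 326594; 326594−1 = 326593
i=4: 326593 = 6^(6 + 1) + 6^6 + 1 (b=6); 6→7: 7^(7 + 1) + 7^7 + 1 = 6588345; 6588345−1 = 6588344
i=5: 6588344 = 7^(7 + 1) + 7^7 (b=7); 7→8: 8^(8 + 1) + 8^8 = 150994944; 150994944−1 = 150994943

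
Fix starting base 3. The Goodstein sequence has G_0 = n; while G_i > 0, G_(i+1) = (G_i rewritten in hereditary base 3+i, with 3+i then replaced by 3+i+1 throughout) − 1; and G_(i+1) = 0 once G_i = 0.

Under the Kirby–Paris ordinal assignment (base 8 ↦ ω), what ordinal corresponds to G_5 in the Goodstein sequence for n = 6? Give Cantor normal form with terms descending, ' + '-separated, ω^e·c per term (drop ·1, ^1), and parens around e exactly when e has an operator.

(0) 6|_3 = 2·3 ↦ 2·4|_4 = 8 ⇒ 7
(1) 7|_4 = 4 + 3 ↦ 5 + 3|_5 = 8 ⇒ 7
(2) 7|_5 = 5 + 2 ↦ 6 + 2|_6 = 8 ⇒ 7
(3) 7|_6 = 6 + 1 ↦ 7 + 1|_7 = 8 ⇒ 7
(4) 7|_7 = 7 ↦ 8|_8 = 8 ⇒ 7
(5) 7|_8 = 7 ↦ 7|_9 = 7 ⇒ 6

7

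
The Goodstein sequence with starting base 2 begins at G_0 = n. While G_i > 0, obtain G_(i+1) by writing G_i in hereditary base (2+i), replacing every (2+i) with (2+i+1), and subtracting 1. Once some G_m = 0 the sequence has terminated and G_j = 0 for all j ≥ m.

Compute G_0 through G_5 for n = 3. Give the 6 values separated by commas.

base 2: 3 = 2 + 1; at 3: 3 + 1 = 4; next = 3
base 3: 3 = 3; at 4: 4 = 4; next = 3
base 4: 3 = 3; at 5: 3 = 3; next = 2
base 5: 2 = 2; at 6: 2 = 2; next = 1
base 6: 1 = 1; at 7: 1 = 1; next = 0

3, 3, 3, 2, 1, 0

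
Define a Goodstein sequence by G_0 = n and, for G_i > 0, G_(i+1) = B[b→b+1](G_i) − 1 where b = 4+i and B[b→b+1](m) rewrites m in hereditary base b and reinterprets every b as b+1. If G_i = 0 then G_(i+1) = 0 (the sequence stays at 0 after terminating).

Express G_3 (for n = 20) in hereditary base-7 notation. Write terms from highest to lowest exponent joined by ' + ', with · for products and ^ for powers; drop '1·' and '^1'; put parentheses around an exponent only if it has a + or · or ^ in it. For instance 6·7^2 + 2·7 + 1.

step 0: 20 = 4^2 + 4; sub 5 for 4: 5^2 + 5; = 30; G_1 = 30−1 = 29
step 1: 29 = 5^2 + 4; sub 6 for 5: 6^2 + 4; = 40; G_2 = 40−1 = 39
step 2: 39 = 6^2 + 3; sub 7 for 6: 7^2 + 3; = 52; G_3 = 52−1 = 51
step 3: 51 = 7^2 + 2; sub 8 for 7: 8^2 + 2; = 66; G_4 = 66−1 = 65

7^2 + 2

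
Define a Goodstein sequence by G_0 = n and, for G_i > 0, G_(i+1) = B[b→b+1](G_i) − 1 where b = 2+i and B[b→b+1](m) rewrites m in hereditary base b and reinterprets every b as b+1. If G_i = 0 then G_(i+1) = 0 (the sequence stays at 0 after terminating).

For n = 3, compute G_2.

3

step 0: 3 = 2 + 1; sub 3 for 2: 3 + 1; = 4; G_1 = 4−1 = 3
step 1: 3 = 3; sub 4 for 3: 4; = 4; G_2 = 4−1 = 3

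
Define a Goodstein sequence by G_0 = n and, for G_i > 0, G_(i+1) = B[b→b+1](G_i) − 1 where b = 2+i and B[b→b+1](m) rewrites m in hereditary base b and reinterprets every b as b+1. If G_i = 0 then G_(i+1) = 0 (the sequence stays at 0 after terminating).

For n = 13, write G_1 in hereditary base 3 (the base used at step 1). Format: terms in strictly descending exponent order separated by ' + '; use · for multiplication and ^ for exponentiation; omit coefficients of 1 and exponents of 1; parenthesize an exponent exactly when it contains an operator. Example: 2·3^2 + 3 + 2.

3^(3 + 1) + 3^3

(0) 13|_2 = 2^(2 + 1) + 2^2 + 1 ↦ 3^(3 + 1) + 3^3 + 1|_3 = 109 ⇒ 108
(1) 108|_3 = 3^(3 + 1) + 3^3 ↦ 4^(4 + 1) + 4^4|_4 = 1280 ⇒ 1279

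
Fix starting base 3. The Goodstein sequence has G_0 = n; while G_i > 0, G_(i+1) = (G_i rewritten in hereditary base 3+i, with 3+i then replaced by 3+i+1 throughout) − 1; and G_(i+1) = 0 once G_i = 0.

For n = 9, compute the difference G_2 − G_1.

2

step 0: 9 = 3^2; sub 4 for 3: 4^2; = 16; G_1 = 16−1 = 15
step 1: 15 = 3·4 + 3; sub 5 for 4: 3·5 + 3; = 18; G_2 = 18−1 = 17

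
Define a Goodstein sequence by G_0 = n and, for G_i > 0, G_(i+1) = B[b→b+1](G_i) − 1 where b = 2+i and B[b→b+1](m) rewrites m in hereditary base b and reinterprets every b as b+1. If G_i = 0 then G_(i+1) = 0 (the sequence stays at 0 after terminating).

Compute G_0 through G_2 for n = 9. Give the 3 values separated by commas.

base 2: 9 = 2^(2 + 1) + 1; at 3: 3^(3 + 1) + 1 = 82; next = 81
base 3: 81 = 3^(3 + 1); at 4: 4^(4 + 1) = 1024; next = 1023

9, 81, 1023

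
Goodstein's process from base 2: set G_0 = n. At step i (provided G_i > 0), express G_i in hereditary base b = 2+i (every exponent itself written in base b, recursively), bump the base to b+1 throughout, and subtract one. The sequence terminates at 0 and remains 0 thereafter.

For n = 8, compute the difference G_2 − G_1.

base 2: 8 = 2^(2 + 1); at 3: 3^(3 + 1) = 81; next = 80
base 3: 80 = 2·3^3 + 2·3^2 + 2·3 + 2; at 4: 2·4^4 + 2·4^2 + 2·4 + 2 = 554; next = 553

473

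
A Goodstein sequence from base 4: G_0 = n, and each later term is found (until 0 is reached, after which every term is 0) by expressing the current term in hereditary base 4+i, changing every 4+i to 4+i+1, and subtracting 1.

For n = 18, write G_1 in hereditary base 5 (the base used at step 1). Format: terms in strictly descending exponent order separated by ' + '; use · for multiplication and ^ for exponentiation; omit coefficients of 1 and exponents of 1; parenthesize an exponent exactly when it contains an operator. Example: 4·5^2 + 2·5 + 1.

(0) 18|_4 = 4^2 + 2 ↦ 5^2 + 2|_5 = 27 ⇒ 26
(1) 26|_5 = 5^2 + 1 ↦ 6^2 + 1|_6 = 37 ⇒ 36

5^2 + 1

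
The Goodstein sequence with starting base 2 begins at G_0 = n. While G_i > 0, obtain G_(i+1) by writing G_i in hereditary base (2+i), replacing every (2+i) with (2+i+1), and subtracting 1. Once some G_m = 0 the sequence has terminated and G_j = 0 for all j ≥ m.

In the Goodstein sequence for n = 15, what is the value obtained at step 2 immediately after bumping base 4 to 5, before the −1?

18753

15 —HB2→ 2^(2 + 1) + 2^2 + 2 + 1 —bump→ 3^(3 + 1) + 3^3 + 3 + 1 = 112 —(−1)→ 111
111 —HB3→ 3^(3 + 1) + 3^3 + 3 —bump→ 4^(4 + 1) + 4^4 + 4 = 1284 —(−1)→ 1283
1283 —HB4→ 4^(4 + 1) + 4^4 + 3 —bump→ 5^(5 + 1) + 5^5 + 3 = 18753 —(−1)→ 18752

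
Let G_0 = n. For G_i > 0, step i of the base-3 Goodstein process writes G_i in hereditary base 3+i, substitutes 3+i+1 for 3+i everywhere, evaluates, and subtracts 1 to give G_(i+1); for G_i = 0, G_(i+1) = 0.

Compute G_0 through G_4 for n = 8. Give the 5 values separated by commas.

8 —HB3→ 2·3 + 2 —bump→ 2·4 + 2 = 10 —(−1)→ 9
9 —HB4→ 2·4 + 1 —bump→ 2·5 + 1 = 11 —(−1)→ 10
10 —HB5→ 2·5 —bump→ 2·6 = 12 —(−1)→ 11
11 —HB6→ 6 + 5 —bump→ 7 + 5 = 12 —(−1)→ 11

8, 9, 10, 11, 11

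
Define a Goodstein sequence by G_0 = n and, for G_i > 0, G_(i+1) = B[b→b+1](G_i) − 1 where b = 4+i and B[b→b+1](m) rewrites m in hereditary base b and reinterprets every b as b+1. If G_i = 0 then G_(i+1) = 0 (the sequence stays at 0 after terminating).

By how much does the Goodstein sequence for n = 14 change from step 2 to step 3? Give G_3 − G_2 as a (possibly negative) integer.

2

step 0: 14 = 3·4 + 2; sub 5 for 4: 3·5 + 2; = 17; G_1 = 17−1 = 16
step 1: 16 = 3·5 + 1; sub 6 for 5: 3·6 + 1; = 19; G_2 = 19−1 = 18
step 2: 18 = 3·6; sub 7 for 6: 3·7; = 21; G_3 = 21−1 = 20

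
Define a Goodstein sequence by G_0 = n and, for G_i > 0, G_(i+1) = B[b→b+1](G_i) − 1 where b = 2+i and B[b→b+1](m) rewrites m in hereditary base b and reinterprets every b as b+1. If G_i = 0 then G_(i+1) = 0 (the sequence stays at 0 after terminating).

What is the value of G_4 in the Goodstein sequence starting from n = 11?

279937

i=0: 11 = 2^(2 + 1) + 2 + 1 (b=2); 2→3: 3^(3 + 1) + 3 + 1 = 85; 85−1 = 84
i=1: 84 = 3^(3 + 1) + 3 (b=3); 3→4: 4^(4 + 1) + 4 = 1028; 1028−1 = 1027
i=2: 1027 = 4^(4 + 1) + 3 (b=4); 4→5: 5^(5 + 1) + 3 = 15628; 15628−1 = 15627
i=3: 15627 = 5^(5 + 1) + 2 (b=5); 5→6: 6^(6 + 1) + 2 = 279938; 279938−1 = 279937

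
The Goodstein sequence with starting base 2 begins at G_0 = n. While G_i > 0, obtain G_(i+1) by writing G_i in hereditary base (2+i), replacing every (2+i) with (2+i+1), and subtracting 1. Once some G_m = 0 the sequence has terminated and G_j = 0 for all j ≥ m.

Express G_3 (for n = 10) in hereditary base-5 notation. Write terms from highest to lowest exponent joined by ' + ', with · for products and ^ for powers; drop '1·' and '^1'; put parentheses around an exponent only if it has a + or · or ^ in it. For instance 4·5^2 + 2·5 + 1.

G_0=10  [base 2] 2^(2 + 1) + 2  →[2↦3]→  3^(3 + 1) + 3 = 84  −1 ⇒ G_1=83
G_1=83  [base 3] 3^(3 + 1) + 2  →[3↦4]→  4^(4 + 1) + 2 = 1026  −1 ⇒ G_2=1025
G_2=1025  [base 4] 4^(4 + 1) + 1  →[4↦5]→  5^(5 + 1) + 1 = 15626  −1 ⇒ G_3=15625
G_3=15625  [base 5] 5^(5 + 1)  →[5↦6]→  6^(6 + 1) = 279936  −1 ⇒ G_4=279935

5^(5 + 1)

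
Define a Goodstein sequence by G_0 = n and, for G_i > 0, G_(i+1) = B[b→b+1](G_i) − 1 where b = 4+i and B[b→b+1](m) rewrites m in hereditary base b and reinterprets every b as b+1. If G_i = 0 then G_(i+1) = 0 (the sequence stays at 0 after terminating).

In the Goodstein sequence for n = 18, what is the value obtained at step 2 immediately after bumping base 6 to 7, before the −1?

step 0: 18 = 4^2 + 2; sub 5 for 4: 5^2 + 2; = 27; G_1 = 27−1 = 26
step 1: 26 = 5^2 + 1; sub 6 for 5: 6^2 + 1; = 37; G_2 = 37−1 = 36
step 2: 36 = 6^2; sub 7 for 6: 7^2; = 49; G_3 = 49−1 = 48

49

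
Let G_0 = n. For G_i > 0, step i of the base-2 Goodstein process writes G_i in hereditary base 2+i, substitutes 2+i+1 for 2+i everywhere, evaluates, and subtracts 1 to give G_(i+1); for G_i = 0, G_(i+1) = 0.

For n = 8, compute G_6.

33554571

[0] 8 ≡ 2^(2 + 1) (base 2). Lift 3: 81. −1: 80.
[1] 80 ≡ 2·3^3 + 2·3^2 + 2·3 + 2 (base 3). Lift 4: 554. −1: 553.
[2] 553 ≡ 2·4^4 + 2·4^2 + 2·4 + 1 (base 4). Lift 5: 6311. −1: 6310.
[3] 6310 ≡ 2·5^5 + 2·5^2 + 2·5 (base 5). Lift 6: 93396. −1: 93395.
[4] 93395 ≡ 2·6^6 + 2·6^2 + 6 + 5 (base 6). Lift 7: 1647196. −1: 1647195.
[5] 1647195 ≡ 2·7^7 + 2·7^2 + 7 + 4 (base 7). Lift 8: 33554572. −1: 33554571.
[6] 33554571 ≡ 2·8^8 + 2·8^2 + 8 + 3 (base 8). Lift 9: 774841152. −1: 774841151.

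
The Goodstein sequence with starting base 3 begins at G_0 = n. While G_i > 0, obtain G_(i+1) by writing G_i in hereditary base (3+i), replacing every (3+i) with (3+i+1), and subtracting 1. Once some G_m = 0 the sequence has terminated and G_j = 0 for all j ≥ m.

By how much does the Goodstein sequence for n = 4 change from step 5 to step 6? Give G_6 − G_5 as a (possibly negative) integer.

base 3: 4 = 3 + 1; at 4: 4 + 1 = 5; next = 4
base 4: 4 = 4; at 5: 5 = 5; next = 4
base 5: 4 = 4; at 6: 4 = 4; next = 3
base 6: 3 = 3; at 7: 3 = 3; next = 2
base 7: 2 = 2; at 8: 2 = 2; next = 1
base 8: 1 = 1; at 9: 1 = 1; next = 0

-1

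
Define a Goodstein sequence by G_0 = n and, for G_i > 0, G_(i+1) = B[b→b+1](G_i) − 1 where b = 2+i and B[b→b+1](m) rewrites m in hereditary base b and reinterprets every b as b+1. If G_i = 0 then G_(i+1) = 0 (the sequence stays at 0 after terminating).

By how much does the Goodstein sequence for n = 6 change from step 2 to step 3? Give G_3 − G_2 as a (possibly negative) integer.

2868

G_0=6  [base 2] 2^2 + 2  →[2↦3]→  3^3 + 3 = 30  −1 ⇒ G_1=29
G_1=29  [base 3] 3^3 + 2  →[3↦4]→  4^4 + 2 = 258  −1 ⇒ G_2=257
G_2=257  [base 4] 4^4 + 1  →[4↦5]→  5^5 + 1 = 3126  −1 ⇒ G_3=3125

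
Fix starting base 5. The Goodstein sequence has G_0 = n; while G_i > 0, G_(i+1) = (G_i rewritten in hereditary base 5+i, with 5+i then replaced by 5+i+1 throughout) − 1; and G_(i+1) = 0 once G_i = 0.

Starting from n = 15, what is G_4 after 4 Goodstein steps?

base 5: 15 = 3·5; at 6: 3·6 = 18; next = 17
base 6: 17 = 2·6 + 5; at 7: 2·7 + 5 = 19; next = 18
base 7: 18 = 2·7 + 4; at 8: 2·8 + 4 = 20; next = 19
base 8: 19 = 2·8 + 3; at 9: 2·9 + 3 = 21; next = 20
base 9: 20 = 2·9 + 2; at 10: 2·10 + 2 = 22; next = 21

20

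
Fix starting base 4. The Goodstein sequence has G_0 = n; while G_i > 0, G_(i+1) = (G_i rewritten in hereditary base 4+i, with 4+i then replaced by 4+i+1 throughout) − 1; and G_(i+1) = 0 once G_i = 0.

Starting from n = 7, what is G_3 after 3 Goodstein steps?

7

[0] 7 ≡ 4 + 3 (base 4). Lift 5: 8. −1: 7.
[1] 7 ≡ 5 + 2 (base 5). Lift 6: 8. −1: 7.
[2] 7 ≡ 6 + 1 (base 6). Lift 7: 8. −1: 7.
[3] 7 ≡ 7 (base 7). Lift 8: 8. −1: 7.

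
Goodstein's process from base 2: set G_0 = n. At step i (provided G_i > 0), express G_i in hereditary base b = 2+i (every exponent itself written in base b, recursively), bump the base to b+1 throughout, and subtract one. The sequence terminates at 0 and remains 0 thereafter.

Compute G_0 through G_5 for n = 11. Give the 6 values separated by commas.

11, 84, 1027, 15627, 279937, 5764801

11 —HB2→ 2^(2 + 1) + 2 + 1 —bump→ 3^(3 + 1) + 3 + 1 = 85 —(−1)→ 84
84 —HB3→ 3^(3 + 1) + 3 —bump→ 4^(4 + 1) + 4 = 1028 —(−1)→ 1027
1027 —HB4→ 4^(4 + 1) + 3 —bump→ 5^(5 + 1) + 3 = 15628 —(−1)→ 15627
15627 —HB5→ 5^(5 + 1) + 2 —bump→ 6^(6 + 1) + 2 = 279938 —(−1)→ 279937
279937 —HB6→ 6^(6 + 1) + 1 —bump→ 7^(7 + 1) + 1 = 5764802 —(−1)→ 5764801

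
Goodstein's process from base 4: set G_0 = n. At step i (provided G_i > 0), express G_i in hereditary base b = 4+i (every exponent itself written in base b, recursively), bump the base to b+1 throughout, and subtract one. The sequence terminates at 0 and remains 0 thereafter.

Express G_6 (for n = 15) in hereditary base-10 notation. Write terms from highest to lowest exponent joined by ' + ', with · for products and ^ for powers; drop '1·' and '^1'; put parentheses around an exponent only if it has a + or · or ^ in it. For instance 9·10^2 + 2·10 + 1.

(0) 15|_4 = 3·4 + 3 ↦ 3·5 + 3|_5 = 18 ⇒ 17
(1) 17|_5 = 3·5 + 2 ↦ 3·6 + 2|_6 = 20 ⇒ 19
(2) 19|_6 = 3·6 + 1 ↦ 3·7 + 1|_7 = 22 ⇒ 21
(3) 21|_7 = 3·7 ↦ 3·8|_8 = 24 ⇒ 23
(4) 23|_8 = 2·8 + 7 ↦ 2·9 + 7|_9 = 25 ⇒ 24
(5) 24|_9 = 2·9 + 6 ↦ 2·10 + 6|_10 = 26 ⇒ 25
(6) 25|_10 = 2·10 + 5 ↦ 2·11 + 5|_11 = 27 ⇒ 26

2·10 + 5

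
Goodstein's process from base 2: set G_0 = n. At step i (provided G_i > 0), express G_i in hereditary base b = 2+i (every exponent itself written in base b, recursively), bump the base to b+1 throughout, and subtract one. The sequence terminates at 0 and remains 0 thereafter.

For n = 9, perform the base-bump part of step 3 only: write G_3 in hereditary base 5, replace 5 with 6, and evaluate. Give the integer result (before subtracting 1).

(0) 9|_2 = 2^(2 + 1) + 1 ↦ 3^(3 + 1) + 1|_3 = 82 ⇒ 81
(1) 81|_3 = 3^(3 + 1) ↦ 4^(4 + 1)|_4 = 1024 ⇒ 1023
(2) 1023|_4 = 3·4^4 + 3·4^3 + 3·4^2 + 3·4 + 3 ↦ 3·5^5 + 3·5^3 + 3·5^2 + 3·5 + 3|_5 = 9843 ⇒ 9842
(3) 9842|_5 = 3·5^5 + 3·5^3 + 3·5^2 + 3·5 + 2 ↦ 3·6^6 + 3·6^3 + 3·6^2 + 3·6 + 2|_6 = 140744 ⇒ 140743

140744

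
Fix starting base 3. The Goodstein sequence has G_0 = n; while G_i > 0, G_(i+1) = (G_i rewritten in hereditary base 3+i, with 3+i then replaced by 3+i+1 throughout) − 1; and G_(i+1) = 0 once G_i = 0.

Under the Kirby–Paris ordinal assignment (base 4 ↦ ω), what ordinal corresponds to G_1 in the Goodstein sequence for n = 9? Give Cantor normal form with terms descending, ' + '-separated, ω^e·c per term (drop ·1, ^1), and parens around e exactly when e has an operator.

G_0 = 9. HB_3(9) = 3^2. Bump = 16. G_1 = 15.
G_1 = 15. HB_4(15) = 3·4 + 3. Bump = 18. G_2 = 17.

ω·3 + 3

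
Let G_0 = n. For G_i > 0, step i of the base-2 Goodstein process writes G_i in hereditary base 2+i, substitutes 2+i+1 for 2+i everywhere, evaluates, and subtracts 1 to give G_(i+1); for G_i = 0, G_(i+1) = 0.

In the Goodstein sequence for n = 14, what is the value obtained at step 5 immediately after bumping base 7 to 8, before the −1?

(0) 14|_2 = 2^(2 + 1) + 2^2 + 2 ↦ 3^(3 + 1) + 3^3 + 3|_3 = 111 ⇒ 110
(1) 110|_3 = 3^(3 + 1) + 3^3 + 2 ↦ 4^(4 + 1) + 4^4 + 2|_4 = 1282 ⇒ 1281
(2) 1281|_4 = 4^(4 + 1) + 4^4 + 1 ↦ 5^(5 + 1) + 5^5 + 1|_5 = 18751 ⇒ 18750
(3) 18750|_5 = 5^(5 + 1) + 5^5 ↦ 6^(6 + 1) + 6^6|_6 = 326592 ⇒ 326591
(4) 326591|_6 = 6^(6 + 1) + 5·6^5 + 5·6^4 + 5·6^3 + 5·6^2 + 5·6 + 5 ↦ 7^(7 + 1) + 5·7^5 + 5·7^4 + 5·7^3 + 5·7^2 + 5·7 + 5|_7 = 5862841 ⇒ 5862840
(5) 5862840|_7 = 7^(7 + 1) + 5·7^5 + 5·7^4 + 5·7^3 + 5·7^2 + 5·7 + 4 ↦ 8^(8 + 1) + 5·8^5 + 5·8^4 + 5·8^3 + 5·8^2 + 5·8 + 4|_8 = 134404972 ⇒ 134404971

134404972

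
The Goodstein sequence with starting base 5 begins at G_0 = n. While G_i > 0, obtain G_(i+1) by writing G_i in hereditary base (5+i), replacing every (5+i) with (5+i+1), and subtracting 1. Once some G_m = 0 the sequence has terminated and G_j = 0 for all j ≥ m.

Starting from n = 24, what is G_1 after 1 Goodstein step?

(0) 24|_5 = 4·5 + 4 ↦ 4·6 + 4|_6 = 28 ⇒ 27
(1) 27|_6 = 4·6 + 3 ↦ 4·7 + 3|_7 = 31 ⇒ 30

27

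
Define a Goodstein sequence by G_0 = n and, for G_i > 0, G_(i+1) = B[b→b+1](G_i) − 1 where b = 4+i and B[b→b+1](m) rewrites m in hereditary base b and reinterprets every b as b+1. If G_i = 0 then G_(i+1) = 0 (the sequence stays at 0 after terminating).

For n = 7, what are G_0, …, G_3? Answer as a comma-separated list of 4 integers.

7, 7, 7, 7

(0) 7|_4 = 4 + 3 ↦ 5 + 3|_5 = 8 ⇒ 7
(1) 7|_5 = 5 + 2 ↦ 6 + 2|_6 = 8 ⇒ 7
(2) 7|_6 = 6 + 1 ↦ 7 + 1|_7 = 8 ⇒ 7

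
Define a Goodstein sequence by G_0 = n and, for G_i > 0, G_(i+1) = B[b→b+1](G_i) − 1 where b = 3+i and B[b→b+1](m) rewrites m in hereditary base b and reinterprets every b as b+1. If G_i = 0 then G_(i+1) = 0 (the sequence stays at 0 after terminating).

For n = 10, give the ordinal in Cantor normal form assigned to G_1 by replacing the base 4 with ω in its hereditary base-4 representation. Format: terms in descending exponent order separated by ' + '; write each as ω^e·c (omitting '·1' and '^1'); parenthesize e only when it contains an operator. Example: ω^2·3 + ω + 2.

i=0: 10 = 3^2 + 1 (b=3); 3→4: 4^2 + 1 = 17; 17−1 = 16
i=1: 16 = 4^2 (b=4); 4→5: 5^2 = 25; 25−1 = 24

ω^2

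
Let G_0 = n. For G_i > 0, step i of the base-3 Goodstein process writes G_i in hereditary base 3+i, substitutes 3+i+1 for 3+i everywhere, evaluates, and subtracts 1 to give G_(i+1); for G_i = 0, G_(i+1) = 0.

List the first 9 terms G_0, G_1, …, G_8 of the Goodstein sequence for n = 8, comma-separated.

8, 9, 10, 11, 11, 11, 11, 11, 11

i=0: 8 = 2·3 + 2 (b=3); 3→4: 2·4 + 2 = 10; 10−1 = 9
i=1: 9 = 2·4 + 1 (b=4); 4→5: 2·5 + 1 = 11; 11−1 = 10
i=2: 10 = 2·5 (b=5); 5→6: 2·6 = 12; 12−1 = 11
i=3: 11 = 6 + 5 (b=6); 6→7: 7 + 5 = 12; 12−1 = 11
i=4: 11 = 7 + 4 (b=7); 7→8: 8 + 4 = 12; 12−1 = 11
i=5: 11 = 8 + 3 (b=8); 8→9: 9 + 3 = 12; 12−1 = 11
i=6: 11 = 9 + 2 (b=9); 9→10: 10 + 2 = 12; 12−1 = 11
i=7: 11 = 10 + 1 (b=10); 10→11: 11 + 1 = 12; 12−1 = 11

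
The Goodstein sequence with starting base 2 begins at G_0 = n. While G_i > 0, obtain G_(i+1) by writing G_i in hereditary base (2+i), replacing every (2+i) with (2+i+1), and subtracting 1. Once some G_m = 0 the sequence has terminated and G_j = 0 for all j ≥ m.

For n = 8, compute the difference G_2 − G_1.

G_0 = 8. HB_2(8) = 2^(2 + 1). Bump = 81. G_1 = 80.
G_1 = 80. HB_3(80) = 2·3^3 + 2·3^2 + 2·3 + 2. Bump = 554. G_2 = 553.

473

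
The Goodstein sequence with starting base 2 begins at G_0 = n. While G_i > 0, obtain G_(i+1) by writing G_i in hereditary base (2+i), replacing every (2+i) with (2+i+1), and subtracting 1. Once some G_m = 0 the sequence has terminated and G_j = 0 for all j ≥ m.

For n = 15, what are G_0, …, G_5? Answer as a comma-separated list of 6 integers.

15, 111, 1283, 18752, 326593, 6588344

(0) 15|_2 = 2^(2 + 1) + 2^2 + 2 + 1 ↦ 3^(3 + 1) + 3^3 + 3 + 1|_3 = 112 ⇒ 111
(1) 111|_3 = 3^(3 + 1) + 3^3 + 3 ↦ 4^(4 + 1) + 4^4 + 4|_4 = 1284 ⇒ 1283
(2) 1283|_4 = 4^(4 + 1) + 4^4 + 3 ↦ 5^(5 + 1) + 5^5 + 3|_5 = 18753 ⇒ 18752
(3) 18752|_5 = 5^(5 + 1) + 5^5 + 2 ↦ 6^(6 + 1) + 6^6 + 2|_6 = 326594 ⇒ 326593
(4) 326593|_6 = 6^(6 + 1) + 6^6 + 1 ↦ 7^(7 + 1) + 7^7 + 1|_7 = 6588345 ⇒ 6588344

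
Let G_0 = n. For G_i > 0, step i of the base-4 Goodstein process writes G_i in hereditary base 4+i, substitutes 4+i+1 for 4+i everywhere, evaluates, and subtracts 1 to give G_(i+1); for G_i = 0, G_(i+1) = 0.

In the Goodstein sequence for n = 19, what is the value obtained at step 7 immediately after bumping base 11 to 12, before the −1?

[0] 19 ≡ 4^2 + 3 (base 4). Lift 5: 28. −1: 27.
[1] 27 ≡ 5^2 + 2 (base 5). Lift 6: 38. −1: 37.
[2] 37 ≡ 6^2 + 1 (base 6). Lift 7: 50. −1: 49.
[3] 49 ≡ 7^2 (base 7). Lift 8: 64. −1: 63.
[4] 63 ≡ 7·8 + 7 (base 8). Lift 9: 70. −1: 69.
[5] 69 ≡ 7·9 + 6 (base 9). Lift 10: 76. −1: 75.
[6] 75 ≡ 7·10 + 5 (base 10). Lift 11: 82. −1: 81.

88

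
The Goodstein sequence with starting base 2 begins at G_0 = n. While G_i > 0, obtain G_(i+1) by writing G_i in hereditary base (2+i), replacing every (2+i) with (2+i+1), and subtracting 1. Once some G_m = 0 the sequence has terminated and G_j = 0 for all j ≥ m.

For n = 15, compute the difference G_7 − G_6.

(0) 15|_2 = 2^(2 + 1) + 2^2 + 2 + 1 ↦ 3^(3 + 1) + 3^3 + 3 + 1|_3 = 112 ⇒ 111
(1) 111|_3 = 3^(3 + 1) + 3^3 + 3 ↦ 4^(4 + 1) + 4^4 + 4|_4 = 1284 ⇒ 1283
(2) 1283|_4 = 4^(4 + 1) + 4^4 + 3 ↦ 5^(5 + 1) + 5^5 + 3|_5 = 18753 ⇒ 18752
(3) 18752|_5 = 5^(5 + 1) + 5^5 + 2 ↦ 6^(6 + 1) + 6^6 + 2|_6 = 326594 ⇒ 326593
(4) 326593|_6 = 6^(6 + 1) + 6^6 + 1 ↦ 7^(7 + 1) + 7^7 + 1|_7 = 6588345 ⇒ 6588344
(5) 6588344|_7 = 7^(7 + 1) + 7^7 ↦ 8^(8 + 1) + 8^8|_8 = 150994944 ⇒ 150994943
(6) 150994943|_8 = 8^(8 + 1) + 7·8^7 + 7·8^6 + 7·8^5 + 7·8^4 + 7·8^3 + 7·8^2 + 7·8 + 7 ↦ 9^(9 + 1) + 7·9^7 + 7·9^6 + 7·9^5 + 7·9^4 + 7·9^3 + 7·9^2 + 7·9 + 7|_9 = 3524450281 ⇒ 3524450280

3373455337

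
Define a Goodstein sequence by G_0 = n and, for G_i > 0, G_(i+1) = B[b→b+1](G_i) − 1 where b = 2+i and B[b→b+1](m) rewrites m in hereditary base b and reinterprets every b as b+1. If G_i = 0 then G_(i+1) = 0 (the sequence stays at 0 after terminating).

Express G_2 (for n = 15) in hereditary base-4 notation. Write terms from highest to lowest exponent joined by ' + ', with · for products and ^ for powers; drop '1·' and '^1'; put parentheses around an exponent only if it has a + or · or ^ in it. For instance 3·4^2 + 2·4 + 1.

i=0: 15 = 2^(2 + 1) + 2^2 + 2 + 1 (b=2); 2→3: 3^(3 + 1) + 3^3 + 3 + 1 = 112; 112−1 = 111
i=1: 111 = 3^(3 + 1) + 3^3 + 3 (b=3); 3→4: 4^(4 + 1) + 4^4 + 4 = 1284; 1284−1 = 1283
i=2: 1283 = 4^(4 + 1) + 4^4 + 3 (b=4); 4→5: 5^(5 + 1) + 5^5 + 3 = 18753; 18753−1 = 18752

4^(4 + 1) + 4^4 + 3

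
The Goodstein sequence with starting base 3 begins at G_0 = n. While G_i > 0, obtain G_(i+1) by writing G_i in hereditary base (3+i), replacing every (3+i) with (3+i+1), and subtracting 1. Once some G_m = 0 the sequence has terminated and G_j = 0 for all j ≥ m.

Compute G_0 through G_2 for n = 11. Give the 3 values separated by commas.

11, 17, 25

11 —HB3→ 3^2 + 2 —bump→ 4^2 + 2 = 18 —(−1)→ 17
17 —HB4→ 4^2 + 1 —bump→ 5^2 + 1 = 26 —(−1)→ 25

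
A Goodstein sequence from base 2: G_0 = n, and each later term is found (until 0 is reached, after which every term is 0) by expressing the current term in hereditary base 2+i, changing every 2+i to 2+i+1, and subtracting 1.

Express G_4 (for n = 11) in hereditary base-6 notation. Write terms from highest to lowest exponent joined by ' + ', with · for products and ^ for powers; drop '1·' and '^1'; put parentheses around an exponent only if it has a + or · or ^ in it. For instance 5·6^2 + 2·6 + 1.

6^(6 + 1) + 1

11 —HB2→ 2^(2 + 1) + 2 + 1 —bump→ 3^(3 + 1) + 3 + 1 = 85 —(−1)→ 84
84 —HB3→ 3^(3 + 1) + 3 —bump→ 4^(4 + 1) + 4 = 1028 —(−1)→ 1027
1027 —HB4→ 4^(4 + 1) + 3 —bump→ 5^(5 + 1) + 3 = 15628 —(−1)→ 15627
15627 —HB5→ 5^(5 + 1) + 2 —bump→ 6^(6 + 1) + 2 = 279938 —(−1)→ 279937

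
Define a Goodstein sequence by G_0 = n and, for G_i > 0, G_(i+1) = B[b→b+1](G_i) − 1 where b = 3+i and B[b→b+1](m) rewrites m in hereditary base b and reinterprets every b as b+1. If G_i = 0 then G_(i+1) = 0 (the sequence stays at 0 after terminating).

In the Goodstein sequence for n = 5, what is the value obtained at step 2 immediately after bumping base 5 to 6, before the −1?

6

[0] 5 ≡ 3 + 2 (base 3). Lift 4: 6. −1: 5.
[1] 5 ≡ 4 + 1 (base 4). Lift 5: 6. −1: 5.
[2] 5 ≡ 5 (base 5). Lift 6: 6. −1: 5.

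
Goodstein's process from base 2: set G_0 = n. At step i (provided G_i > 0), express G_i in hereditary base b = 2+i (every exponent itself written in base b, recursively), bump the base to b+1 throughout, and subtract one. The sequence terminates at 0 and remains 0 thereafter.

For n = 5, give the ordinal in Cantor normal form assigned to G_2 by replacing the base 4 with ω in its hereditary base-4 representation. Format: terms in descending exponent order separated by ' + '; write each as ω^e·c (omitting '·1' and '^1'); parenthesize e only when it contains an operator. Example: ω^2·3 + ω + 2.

5 —HB2→ 2^2 + 1 —bump→ 3^3 + 1 = 28 —(−1)→ 27
27 —HB3→ 3^3 —bump→ 4^4 = 256 —(−1)→ 255
255 —HB4→ 3·4^3 + 3·4^2 + 3·4 + 3 —bump→ 3·5^3 + 3·5^2 + 3·5 + 3 = 468 —(−1)→ 467

ω^3·3 + ω^2·3 + ω·3 + 3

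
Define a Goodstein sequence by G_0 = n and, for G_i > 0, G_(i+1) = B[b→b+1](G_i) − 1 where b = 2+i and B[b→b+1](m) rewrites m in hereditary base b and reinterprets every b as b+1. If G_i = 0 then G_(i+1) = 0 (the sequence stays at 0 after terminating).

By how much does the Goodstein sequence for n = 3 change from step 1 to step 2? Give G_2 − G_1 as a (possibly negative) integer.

0

G_0 = 3. HB_2(3) = 2 + 1. Bump = 4. G_1 = 3.
G_1 = 3. HB_3(3) = 3. Bump = 4. G_2 = 3.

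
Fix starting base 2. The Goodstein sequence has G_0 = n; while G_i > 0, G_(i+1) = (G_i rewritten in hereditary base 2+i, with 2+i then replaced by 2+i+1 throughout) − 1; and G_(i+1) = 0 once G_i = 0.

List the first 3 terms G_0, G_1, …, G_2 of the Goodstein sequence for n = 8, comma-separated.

step 0: 8 = 2^(2 + 1); sub 3 for 2: 3^(3 + 1); = 81; G_1 = 81−1 = 80
step 1: 80 = 2·3^3 + 2·3^2 + 2·3 + 2; sub 4 for 3: 2·4^4 + 2·4^2 + 2·4 + 2; = 554; G_2 = 554−1 = 553

8, 80, 553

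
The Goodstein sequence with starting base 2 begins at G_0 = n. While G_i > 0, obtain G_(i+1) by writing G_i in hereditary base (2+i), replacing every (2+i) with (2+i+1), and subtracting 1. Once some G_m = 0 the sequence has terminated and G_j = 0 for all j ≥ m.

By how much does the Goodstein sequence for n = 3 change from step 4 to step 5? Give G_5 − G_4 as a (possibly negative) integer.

-1

[0] 3 ≡ 2 + 1 (base 2). Lift 3: 4. −1: 3.
[1] 3 ≡ 3 (base 3). Lift 4: 4. −1: 3.
[2] 3 ≡ 3 (base 4). Lift 5: 3. −1: 2.
[3] 2 ≡ 2 (base 5). Lift 6: 2. −1: 1.
[4] 1 ≡ 1 (base 6). Lift 7: 1. −1: 0.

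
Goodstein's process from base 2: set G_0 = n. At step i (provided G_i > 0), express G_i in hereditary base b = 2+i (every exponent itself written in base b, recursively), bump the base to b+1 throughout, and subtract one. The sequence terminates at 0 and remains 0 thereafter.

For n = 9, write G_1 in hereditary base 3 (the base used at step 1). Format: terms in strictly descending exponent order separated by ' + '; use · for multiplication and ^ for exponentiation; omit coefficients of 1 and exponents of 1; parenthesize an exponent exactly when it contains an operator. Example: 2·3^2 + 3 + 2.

step 0: 9 = 2^(2 + 1) + 1; sub 3 for 2: 3^(3 + 1) + 1; = 82; G_1 = 82−1 = 81
step 1: 81 = 3^(3 + 1); sub 4 for 3: 4^(4 + 1); = 1024; G_2 = 1024−1 = 1023

3^(3 + 1)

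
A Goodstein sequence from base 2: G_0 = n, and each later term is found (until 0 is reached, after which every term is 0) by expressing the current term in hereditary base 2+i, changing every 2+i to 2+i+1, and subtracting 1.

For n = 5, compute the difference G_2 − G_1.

5 —HB2→ 2^2 + 1 —bump→ 3^3 + 1 = 28 —(−1)→ 27
27 —HB3→ 3^3 —bump→ 4^4 = 256 —(−1)→ 255

228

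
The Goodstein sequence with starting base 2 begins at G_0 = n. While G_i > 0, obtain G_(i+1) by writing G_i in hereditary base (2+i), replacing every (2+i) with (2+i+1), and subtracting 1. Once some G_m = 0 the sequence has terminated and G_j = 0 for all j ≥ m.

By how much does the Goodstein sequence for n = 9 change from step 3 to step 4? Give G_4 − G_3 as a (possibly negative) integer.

[0] 9 ≡ 2^(2 + 1) + 1 (base 2). Lift 3: 82. −1: 81.
[1] 81 ≡ 3^(3 + 1) (base 3). Lift 4: 1024. −1: 1023.
[2] 1023 ≡ 3·4^4 + 3·4^3 + 3·4^2 + 3·4 + 3 (base 4). Lift 5: 9843. −1: 9842.
[3] 9842 ≡ 3·5^5 + 3·5^3 + 3·5^2 + 3·5 + 2 (base 5). Lift 6: 140744. −1: 140743.

130901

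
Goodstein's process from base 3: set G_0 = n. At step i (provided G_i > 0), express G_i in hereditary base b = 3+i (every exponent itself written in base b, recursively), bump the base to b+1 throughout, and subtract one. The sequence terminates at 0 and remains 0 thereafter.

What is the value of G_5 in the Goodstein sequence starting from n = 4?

1

G_0 = 4. HB_3(4) = 3 + 1. Bump = 5. G_1 = 4.
G_1 = 4. HB_4(4) = 4. Bump = 5. G_2 = 4.
G_2 = 4. HB_5(4) = 4. Bump = 4. G_3 = 3.
G_3 = 3. HB_6(3) = 3. Bump = 3. G_4 = 2.
G_4 = 2. HB_7(2) = 2. Bump = 2. G_5 = 1.
G_5 = 1. HB_8(1) = 1. Bump = 1. G_6 = 0.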